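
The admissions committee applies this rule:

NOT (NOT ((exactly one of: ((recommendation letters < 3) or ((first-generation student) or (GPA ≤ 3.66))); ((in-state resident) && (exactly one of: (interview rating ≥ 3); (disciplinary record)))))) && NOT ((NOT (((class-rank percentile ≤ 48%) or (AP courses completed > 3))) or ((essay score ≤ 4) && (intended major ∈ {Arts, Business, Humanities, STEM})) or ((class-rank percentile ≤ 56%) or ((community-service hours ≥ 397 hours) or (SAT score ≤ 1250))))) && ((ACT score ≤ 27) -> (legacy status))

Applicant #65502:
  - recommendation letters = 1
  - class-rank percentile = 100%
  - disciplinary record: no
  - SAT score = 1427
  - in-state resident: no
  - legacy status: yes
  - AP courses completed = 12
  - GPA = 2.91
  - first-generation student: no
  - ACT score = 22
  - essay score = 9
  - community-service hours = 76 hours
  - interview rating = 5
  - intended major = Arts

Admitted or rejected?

Atomic conditions:
  recommendation letters < 3: 1 < 3 is true
  first-generation student: no → false
  GPA ≤ 3.66: 2.91 ≤ 3.66 is true
  in-state resident: no → false
  interview rating ≥ 3: 5 ≥ 3 is true
  disciplinary record: no → false
  class-rank percentile ≤ 48%: 100 ≤ 48 is false
  AP courses completed > 3: 12 > 3 is true
  essay score ≤ 4: 9 ≤ 4 is false
  intended major ∈ {Arts, Business, Humanities, STEM}: Arts is in the set → true
  class-rank percentile ≤ 56%: 100 ≤ 56 is false
  community-service hours ≥ 397 hours: 76 ≥ 397 is false
  SAT score ≤ 1250: 1427 ≤ 1250 is false
  ACT score ≤ 27: 22 ≤ 27 is true
  legacy status: yes → true
Combine:
[1.1.1.1.2] false OR true = true
[1.1.1.1] true OR true = true
[1.1.1.2.2] exactly-one(true, false) = true
[1.1.1.2] false AND true = false
[1.1.1] exactly-one(true, false) = true
[1.1] NOT true = false
[1] NOT false = true
[2.1.1.1] false OR true = true
[2.1.1] NOT true = false
[2.1.2] false AND true = false
[2.1.3.2] false OR false = false
[2.1.3] false OR false = false
[2.1] false OR false OR false = false
[2] NOT false = true
[3] true → true = true
[root] true AND true AND true = true
Overall: true → admitted

Admitted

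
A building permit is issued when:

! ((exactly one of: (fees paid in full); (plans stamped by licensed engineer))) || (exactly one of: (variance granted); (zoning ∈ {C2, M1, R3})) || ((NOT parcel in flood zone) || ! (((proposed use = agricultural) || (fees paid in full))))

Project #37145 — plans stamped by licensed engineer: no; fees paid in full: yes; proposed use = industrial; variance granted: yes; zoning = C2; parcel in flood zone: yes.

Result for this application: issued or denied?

Atomic conditions:
  fees paid in full: yes → true
  plans stamped by licensed engineer: no → false
  variance granted: yes → true
  zoning ∈ {C2, M1, R3}: C2 is in the set → true
  NOT parcel in flood zone: yes → false
  proposed use = agricultural: industrial == agricultural is false
Combine:
[1.1] exactly-one(true, false) = true
[1] NOT true = false
[2] exactly-one(true, true) = false
[3.2.1] false OR true = true
[3.2] NOT true = false
[3] false OR false = false
[root] false OR false OR false = false
Overall: false → denied

Denied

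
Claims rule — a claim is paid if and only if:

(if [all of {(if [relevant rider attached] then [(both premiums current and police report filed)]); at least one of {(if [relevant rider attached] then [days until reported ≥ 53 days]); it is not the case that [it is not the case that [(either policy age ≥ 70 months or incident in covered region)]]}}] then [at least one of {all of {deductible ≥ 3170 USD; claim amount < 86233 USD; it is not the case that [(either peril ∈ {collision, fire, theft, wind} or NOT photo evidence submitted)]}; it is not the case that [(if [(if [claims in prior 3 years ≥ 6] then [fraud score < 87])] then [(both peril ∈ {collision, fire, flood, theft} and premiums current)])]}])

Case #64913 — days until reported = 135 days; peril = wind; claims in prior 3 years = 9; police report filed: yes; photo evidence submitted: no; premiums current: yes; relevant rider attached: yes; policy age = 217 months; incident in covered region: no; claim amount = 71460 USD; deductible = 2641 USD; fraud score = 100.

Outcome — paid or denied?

Atomic conditions:
  relevant rider attached: yes → true
  premiums current: yes → true
  police report filed: yes → true
  days until reported ≥ 53 days: 135 ≥ 53 is true
  policy age ≥ 70 months: 217 ≥ 70 is true
  incident in covered region: no → false
  deductible ≥ 3170 USD: 2641 ≥ 3170 is false
  claim amount < 86233 USD: 71460 < 86233 is true
  peril ∈ {collision, fire, theft, wind}: wind is in the set → true
  NOT photo evidence submitted: no → true
  claims in prior 3 years ≥ 6: 9 ≥ 6 is true
  fraud score < 87: 100 < 87 is false
  peril ∈ {collision, fire, flood, theft}: wind is not in the set → false
Combine:
[1.1.2] true AND true = true
[1.1] true → true = true
[1.2.1] true → true = true
[1.2.2.1.1] true OR false = true
[1.2.2.1] NOT true = false
[1.2.2] NOT false = true
[1.2] true OR true = true
[1] true AND true = true
[2.1.3.1] true OR true = true
[2.1.3] NOT true = false
[2.1] false AND true AND false = false
[2.2.1.1] true → false = false
[2.2.1.2] false AND true = false
[2.2.1] false → false (antecedent false ⇒ implication holds) = true
[2.2] NOT true = false
[2] false OR false = false
[root] true → false = false
Overall: false → denied

Denied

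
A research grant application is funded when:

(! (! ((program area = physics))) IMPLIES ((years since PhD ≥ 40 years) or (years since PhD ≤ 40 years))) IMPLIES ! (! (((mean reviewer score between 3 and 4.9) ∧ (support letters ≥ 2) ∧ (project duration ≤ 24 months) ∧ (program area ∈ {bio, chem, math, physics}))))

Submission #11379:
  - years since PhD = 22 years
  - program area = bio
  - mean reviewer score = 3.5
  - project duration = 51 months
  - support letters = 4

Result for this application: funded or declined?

Declined

Atomic conditions:
  program area = physics: bio == physics is false
  years since PhD ≥ 40 years: 22 ≥ 40 is false
  years since PhD ≤ 40 years: 22 ≤ 40 is true
  mean reviewer score between 3 and 4.9: 3.5 in [3, 4.9] is true
  support letters ≥ 2: 4 ≥ 2 is true
  project duration ≤ 24 months: 51 ≤ 24 is false
  program area ∈ {bio, chem, math, physics}: bio is in the set → true
Combine:
[1.1.1] NOT false = true
[1.1] NOT true = false
[1.2] false OR true = true
[1] false → true (antecedent false ⇒ implication holds) = true
[2.1.1] true AND true AND false AND true = false
[2.1] NOT false = true
[2] NOT true = false
[root] true → false = false
Overall: false → declined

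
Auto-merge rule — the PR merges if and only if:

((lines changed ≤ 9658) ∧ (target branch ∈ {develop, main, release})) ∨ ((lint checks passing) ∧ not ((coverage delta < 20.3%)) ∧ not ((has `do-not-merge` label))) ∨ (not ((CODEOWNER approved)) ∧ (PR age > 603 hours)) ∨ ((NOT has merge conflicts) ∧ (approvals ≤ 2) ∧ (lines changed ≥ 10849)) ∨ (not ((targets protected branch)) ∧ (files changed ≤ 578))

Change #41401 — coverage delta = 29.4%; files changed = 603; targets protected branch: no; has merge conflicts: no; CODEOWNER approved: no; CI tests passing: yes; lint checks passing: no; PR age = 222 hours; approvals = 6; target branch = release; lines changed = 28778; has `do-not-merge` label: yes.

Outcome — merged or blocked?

Blocked

Atomic conditions:
  lines changed ≤ 9658: 28778 ≤ 9658 is false
  target branch ∈ {develop, main, release}: release is in the set → true
  lint checks passing: no → false
  coverage delta < 20.3%: 29.4 < 20.3 is false
  has `do-not-merge` label: yes → true
  CODEOWNER approved: no → false
  PR age > 603 hours: 222 > 603 is false
  NOT has merge conflicts: no → true
  approvals ≤ 2: 6 ≤ 2 is false
  lines changed ≥ 10849: 28778 ≥ 10849 is true
  targets protected branch: no → false
  files changed ≤ 578: 603 ≤ 578 is false
Combine:
[1] false AND true = false
[2.2] NOT false = true
[2.3] NOT true = false
[2] false AND true AND false = false
[3.1] NOT false = true
[3] true AND false = false
[4] true AND false AND true = false
[5.1] NOT false = true
[5] true AND false = false
[root] false OR false OR false OR false OR false = false
Overall: false → blocked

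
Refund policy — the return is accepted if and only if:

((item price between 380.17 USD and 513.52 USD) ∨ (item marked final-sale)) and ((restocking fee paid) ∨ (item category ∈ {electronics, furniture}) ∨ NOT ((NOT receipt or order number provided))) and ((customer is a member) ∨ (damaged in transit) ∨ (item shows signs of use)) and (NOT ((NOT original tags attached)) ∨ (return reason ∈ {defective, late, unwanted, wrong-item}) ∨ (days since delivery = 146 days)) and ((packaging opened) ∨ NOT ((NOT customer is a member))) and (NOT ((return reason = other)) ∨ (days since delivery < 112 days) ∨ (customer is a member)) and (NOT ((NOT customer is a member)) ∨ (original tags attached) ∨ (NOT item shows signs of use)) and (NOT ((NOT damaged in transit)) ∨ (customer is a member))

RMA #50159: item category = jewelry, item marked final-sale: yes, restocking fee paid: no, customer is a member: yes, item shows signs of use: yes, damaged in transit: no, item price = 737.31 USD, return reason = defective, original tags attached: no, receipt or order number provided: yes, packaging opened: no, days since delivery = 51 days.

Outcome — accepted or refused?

Accepted

Atomic conditions:
  item price between 380.17 USD and 513.52 USD: 737.31 in [380.17, 513.52] is false
  item marked final-sale: yes → true
  restocking fee paid: no → false
  item category ∈ {electronics, furniture}: jewelry is not in the set → false
  NOT receipt or order number provided: yes → false
  customer is a member: yes → true
  damaged in transit: no → false
  item shows signs of use: yes → true
  NOT original tags attached: no → true
  return reason ∈ {defective, late, unwanted, wrong-item}: defective is in the set → true
  days since delivery = 146 days: 51 == 146 is false
  packaging opened: no → false
  NOT customer is a member: yes → false
  return reason = other: defective == other is false
  days since delivery < 112 days: 51 < 112 is true
  original tags attached: no → false
  NOT item shows signs of use: yes → false
  NOT damaged in transit: no → true
Combine:
[1] false OR true = true
[2.3] NOT false = true
[2] false OR false OR true = true
[3] true OR false OR true = true
[4.1] NOT true = false
[4] false OR true OR false = true
[5.2] NOT false = true
[5] false OR true = true
[6.1] NOT false = true
[6] true OR true OR true = true
[7.1] NOT false = true
[7] true OR false OR false = true
[8.1] NOT true = false
[8] false OR true = true
[root] true AND true AND true AND true AND true AND true AND true AND true = true
Overall: true → accepted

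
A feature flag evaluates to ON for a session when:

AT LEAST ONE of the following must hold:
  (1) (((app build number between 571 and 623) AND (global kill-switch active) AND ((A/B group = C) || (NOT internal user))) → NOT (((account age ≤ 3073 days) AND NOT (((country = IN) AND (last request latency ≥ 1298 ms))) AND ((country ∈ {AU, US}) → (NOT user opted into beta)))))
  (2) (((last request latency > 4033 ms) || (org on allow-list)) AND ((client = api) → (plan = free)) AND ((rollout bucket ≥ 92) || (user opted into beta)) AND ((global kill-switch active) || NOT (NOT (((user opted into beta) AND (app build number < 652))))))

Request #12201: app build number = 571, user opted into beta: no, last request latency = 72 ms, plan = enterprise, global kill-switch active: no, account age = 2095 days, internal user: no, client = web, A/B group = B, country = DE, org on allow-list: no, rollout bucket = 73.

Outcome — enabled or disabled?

Atomic conditions:
  app build number between 571 and 623: 571 in [571, 623] is true
  global kill-switch active: no → false
  A/B group = C: B == C is false
  NOT internal user: no → true
  account age ≤ 3073 days: 2095 ≤ 3073 is true
  country = IN: DE == IN is false
  last request latency ≥ 1298 ms: 72 ≥ 1298 is false
  country ∈ {AU, US}: DE is not in the set → false
  NOT user opted into beta: no → true
  last request latency > 4033 ms: 72 > 4033 is false
  org on allow-list: no → false
  client = api: web == api is false
  plan = free: enterprise == free is false
  rollout bucket ≥ 92: 73 ≥ 92 is false
  user opted into beta: no → false
  app build number < 652: 571 < 652 is true
Combine:
[1.1.3] false OR true = true
[1.1] true AND false AND true = false
[1.2.1.2.1] false AND false = false
[1.2.1.2] NOT false = true
[1.2.1.3] false → true (antecedent false ⇒ implication holds) = true
[1.2.1] true AND true AND true = true
[1.2] NOT true = false
[1] false → false (antecedent false ⇒ implication holds) = true
[2.1] false OR false = false
[2.2] false → false (antecedent false ⇒ implication holds) = true
[2.3] false OR false = false
[2.4.2.1.1] false AND true = false
[2.4.2.1] NOT false = true
[2.4.2] NOT true = false
[2.4] false OR false = false
[2] false AND true AND false AND false = false
[root] true OR false = true
Overall: true → enabled

Enabled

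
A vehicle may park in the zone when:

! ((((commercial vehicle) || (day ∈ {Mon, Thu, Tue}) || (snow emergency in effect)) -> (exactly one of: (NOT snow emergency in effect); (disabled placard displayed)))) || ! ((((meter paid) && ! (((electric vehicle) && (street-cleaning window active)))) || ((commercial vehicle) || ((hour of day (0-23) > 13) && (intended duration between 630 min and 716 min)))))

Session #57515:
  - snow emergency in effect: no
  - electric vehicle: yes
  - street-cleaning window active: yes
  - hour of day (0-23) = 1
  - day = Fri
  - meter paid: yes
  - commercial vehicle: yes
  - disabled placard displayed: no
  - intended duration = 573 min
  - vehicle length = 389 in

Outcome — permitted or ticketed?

Atomic conditions:
  commercial vehicle: yes → true
  day ∈ {Mon, Thu, Tue}: Fri is not in the set → false
  snow emergency in effect: no → false
  NOT snow emergency in effect: no → true
  disabled placard displayed: no → false
  meter paid: yes → true
  electric vehicle: yes → true
  street-cleaning window active: yes → true
  hour of day (0-23) > 13: 1 > 13 is false
  intended duration between 630 min and 716 min: 573 in [630, 716] is false
Combine:
[1.1.1] true OR false OR false = true
[1.1.2] exactly-one(true, false) = true
[1.1] true → true = true
[1] NOT true = false
[2.1.1.2.1] true AND true = true
[2.1.1.2] NOT true = false
[2.1.1] true AND false = false
[2.1.2.2] false AND false = false
[2.1.2] true OR false = true
[2.1] false OR true = true
[2] NOT true = false
[root] false OR false = false
Overall: false → ticketed

Ticketed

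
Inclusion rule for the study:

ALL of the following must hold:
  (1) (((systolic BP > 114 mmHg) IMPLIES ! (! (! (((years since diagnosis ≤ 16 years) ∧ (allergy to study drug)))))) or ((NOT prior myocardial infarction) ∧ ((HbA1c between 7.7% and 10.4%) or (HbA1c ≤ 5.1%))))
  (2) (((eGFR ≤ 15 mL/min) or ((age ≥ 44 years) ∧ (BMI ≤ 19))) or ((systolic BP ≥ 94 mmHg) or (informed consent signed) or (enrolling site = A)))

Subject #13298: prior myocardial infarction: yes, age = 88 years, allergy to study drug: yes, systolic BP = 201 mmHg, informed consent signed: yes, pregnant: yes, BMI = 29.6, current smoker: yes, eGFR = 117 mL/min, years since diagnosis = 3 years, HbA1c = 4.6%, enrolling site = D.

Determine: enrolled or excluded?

Atomic conditions:
  systolic BP > 114 mmHg: 201 > 114 is true
  years since diagnosis ≤ 16 years: 3 ≤ 16 is true
  allergy to study drug: yes → true
  NOT prior myocardial infarction: yes → false
  HbA1c between 7.7% and 10.4%: 4.6 in [7.7, 10.4] is false
  HbA1c ≤ 5.1%: 4.6 ≤ 5.1 is true
  eGFR ≤ 15 mL/min: 117 ≤ 15 is false
  age ≥ 44 years: 88 ≥ 44 is true
  BMI ≤ 19: 29.6 ≤ 19 is false
  systolic BP ≥ 94 mmHg: 201 ≥ 94 is true
  informed consent signed: yes → true
  enrolling site = A: D == A is false
Combine:
[1.1.2.1.1.1] true AND true = true
[1.1.2.1.1] NOT true = false
[1.1.2.1] NOT false = true
[1.1.2] NOT true = false
[1.1] true → false = false
[1.2.2] false OR true = true
[1.2] false AND true = false
[1] false OR false = false
[2.1.2] true AND false = false
[2.1] false OR false = false
[2.2] true OR true OR false = true
[2] false OR true = true
[root] false AND true = false
Overall: false → excluded

Excluded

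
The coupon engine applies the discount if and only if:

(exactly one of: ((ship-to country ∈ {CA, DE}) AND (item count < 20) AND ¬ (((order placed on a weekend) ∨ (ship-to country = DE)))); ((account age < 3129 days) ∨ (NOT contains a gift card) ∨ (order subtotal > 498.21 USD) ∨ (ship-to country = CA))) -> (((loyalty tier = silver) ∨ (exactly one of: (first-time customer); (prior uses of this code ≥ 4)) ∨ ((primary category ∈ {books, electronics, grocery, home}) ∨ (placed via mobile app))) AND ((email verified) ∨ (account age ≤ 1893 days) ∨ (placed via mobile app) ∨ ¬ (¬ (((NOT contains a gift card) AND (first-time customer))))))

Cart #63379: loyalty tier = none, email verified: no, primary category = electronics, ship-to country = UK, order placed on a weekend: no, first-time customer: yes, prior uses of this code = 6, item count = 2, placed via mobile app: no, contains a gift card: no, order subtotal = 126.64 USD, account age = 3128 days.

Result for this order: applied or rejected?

Applied

Atomic conditions:
  ship-to country ∈ {CA, DE}: UK is not in the set → false
  item count < 20: 2 < 20 is true
  order placed on a weekend: no → false
  ship-to country = DE: UK == DE is false
  account age < 3129 days: 3128 < 3129 is true
  NOT contains a gift card: no → true
  order subtotal > 498.21 USD: 126.64 > 498.21 is false
  ship-to country = CA: UK == CA is false
  loyalty tier = silver: none == silver is false
  first-time customer: yes → true
  prior uses of this code ≥ 4: 6 ≥ 4 is true
  primary category ∈ {books, electronics, grocery, home}: electronics is in the set → true
  placed via mobile app: no → false
  email verified: no → false
  account age ≤ 1893 days: 3128 ≤ 1893 is false
Combine:
[1.1.3.1] false OR false = false
[1.1.3] NOT false = true
[1.1] false AND true AND true = false
[1.2] true OR true OR false OR false = true
[1] exactly-one(false, true) = true
[2.1.2] exactly-one(true, true) = false
[2.1.3] true OR false = true
[2.1] false OR false OR true = true
[2.2.4.1.1] true AND true = true
[2.2.4.1] NOT true = false
[2.2.4] NOT false = true
[2.2] false OR false OR false OR true = true
[2] true AND true = true
[root] true → true = true
Overall: true → applied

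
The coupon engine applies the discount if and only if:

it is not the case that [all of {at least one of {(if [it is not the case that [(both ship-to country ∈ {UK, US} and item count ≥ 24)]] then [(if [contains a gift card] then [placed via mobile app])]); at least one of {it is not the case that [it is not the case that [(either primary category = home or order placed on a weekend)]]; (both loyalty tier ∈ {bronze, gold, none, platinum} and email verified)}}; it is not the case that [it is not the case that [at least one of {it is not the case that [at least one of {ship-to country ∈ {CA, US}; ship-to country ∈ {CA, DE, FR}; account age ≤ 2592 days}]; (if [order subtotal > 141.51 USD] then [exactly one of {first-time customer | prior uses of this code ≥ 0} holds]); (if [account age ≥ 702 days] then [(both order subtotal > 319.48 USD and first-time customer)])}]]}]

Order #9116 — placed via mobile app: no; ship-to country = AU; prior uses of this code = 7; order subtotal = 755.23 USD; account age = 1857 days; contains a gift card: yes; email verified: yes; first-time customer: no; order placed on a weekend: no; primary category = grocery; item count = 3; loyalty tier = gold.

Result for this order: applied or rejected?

Atomic conditions:
  ship-to country ∈ {UK, US}: AU is not in the set → false
  item count ≥ 24: 3 ≥ 24 is false
  contains a gift card: yes → true
  placed via mobile app: no → false
  primary category = home: grocery == home is false
  order placed on a weekend: no → false
  loyalty tier ∈ {bronze, gold, none, platinum}: gold is in the set → true
  email verified: yes → true
  ship-to country ∈ {CA, US}: AU is not in the set → false
  ship-to country ∈ {CA, DE, FR}: AU is not in the set → false
  account age ≤ 2592 days: 1857 ≤ 2592 is true
  order subtotal > 141.51 USD: 755.23 > 141.51 is true
  first-time customer: no → false
  prior uses of this code ≥ 0: 7 ≥ 0 is true
  account age ≥ 702 days: 1857 ≥ 702 is true
  order subtotal > 319.48 USD: 755.23 > 319.48 is true
Combine:
[1.1.1.1.1] false AND false = false
[1.1.1.1] NOT false = true
[1.1.1.2] true → false = false
[1.1.1] true → false = false
[1.1.2.1.1.1] false OR false = false
[1.1.2.1.1] NOT false = true
[1.1.2.1] NOT true = false
[1.1.2.2] true AND true = true
[1.1.2] false OR true = true
[1.1] false OR true = true
[1.2.1.1.1.1] false OR false OR true = true
[1.2.1.1.1] NOT true = false
[1.2.1.1.2.2] exactly-one(false, true) = true
[1.2.1.1.2] true → true = true
[1.2.1.1.3.2] true AND false = false
[1.2.1.1.3] true → false = false
[1.2.1.1] false OR true OR false = true
[1.2.1] NOT true = false
[1.2] NOT false = true
[1] true AND true = true
[root] NOT true = false
Overall: false → rejected

Rejected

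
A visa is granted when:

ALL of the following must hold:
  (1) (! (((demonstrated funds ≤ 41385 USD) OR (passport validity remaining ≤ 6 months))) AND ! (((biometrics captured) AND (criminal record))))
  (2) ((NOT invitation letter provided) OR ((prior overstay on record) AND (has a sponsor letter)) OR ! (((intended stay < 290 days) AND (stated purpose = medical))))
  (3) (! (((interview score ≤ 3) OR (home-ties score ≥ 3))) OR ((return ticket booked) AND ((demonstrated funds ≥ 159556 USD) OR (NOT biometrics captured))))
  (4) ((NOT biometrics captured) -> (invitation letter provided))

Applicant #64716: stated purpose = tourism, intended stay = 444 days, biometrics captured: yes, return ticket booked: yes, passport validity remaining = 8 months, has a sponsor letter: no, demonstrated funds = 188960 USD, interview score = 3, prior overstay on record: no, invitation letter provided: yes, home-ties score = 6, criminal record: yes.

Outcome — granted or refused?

Refused

Atomic conditions:
  demonstrated funds ≤ 41385 USD: 188960 ≤ 41385 is false
  passport validity remaining ≤ 6 months: 8 ≤ 6 is false
  biometrics captured: yes → true
  criminal record: yes → true
  NOT invitation letter provided: yes → false
  prior overstay on record: no → false
  has a sponsor letter: no → false
  intended stay < 290 days: 444 < 290 is false
  stated purpose = medical: tourism == medical is false
  interview score ≤ 3: 3 ≤ 3 is true
  home-ties score ≥ 3: 6 ≥ 3 is true
  return ticket booked: yes → true
  demonstrated funds ≥ 159556 USD: 188960 ≥ 159556 is true
  NOT biometrics captured: yes → false
  invitation letter provided: yes → true
Combine:
[1.1.1] false OR false = false
[1.1] NOT false = true
[1.2.1] true AND true = true
[1.2] NOT true = false
[1] true AND false = false
[2.2] false AND false = false
[2.3.1] false AND false = false
[2.3] NOT false = true
[2] false OR false OR true = true
[3.1.1] true OR true = true
[3.1] NOT true = false
[3.2.2] true OR false = true
[3.2] true AND true = true
[3] false OR true = true
[4] false → true (antecedent false ⇒ implication holds) = true
[root] false AND true AND true AND true = false
Overall: false → refused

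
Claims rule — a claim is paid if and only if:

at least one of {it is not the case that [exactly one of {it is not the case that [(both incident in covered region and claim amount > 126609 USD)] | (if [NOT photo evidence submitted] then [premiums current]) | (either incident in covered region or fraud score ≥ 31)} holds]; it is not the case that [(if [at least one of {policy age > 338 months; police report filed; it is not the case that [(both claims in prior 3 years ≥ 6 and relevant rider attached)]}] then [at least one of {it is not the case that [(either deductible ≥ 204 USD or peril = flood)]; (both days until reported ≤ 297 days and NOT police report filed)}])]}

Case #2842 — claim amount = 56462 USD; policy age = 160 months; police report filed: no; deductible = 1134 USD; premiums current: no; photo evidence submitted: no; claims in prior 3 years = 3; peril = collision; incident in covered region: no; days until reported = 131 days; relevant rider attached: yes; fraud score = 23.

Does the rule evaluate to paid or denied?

Denied

Atomic conditions:
  incident in covered region: no → false
  claim amount > 126609 USD: 56462 > 126609 is false
  NOT photo evidence submitted: no → true
  premiums current: no → false
  fraud score ≥ 31: 23 ≥ 31 is false
  policy age > 338 months: 160 > 338 is false
  police report filed: no → false
  claims in prior 3 years ≥ 6: 3 ≥ 6 is false
  relevant rider attached: yes → true
  deductible ≥ 204 USD: 1134 ≥ 204 is true
  peril = flood: collision == flood is false
  days until reported ≤ 297 days: 131 ≤ 297 is true
  NOT police report filed: no → true
Combine:
[1.1.1.1] false AND false = false
[1.1.1] NOT false = true
[1.1.2] true → false = false
[1.1.3] false OR false = false
[1.1] exactly-one(true, false, false) = true
[1] NOT true = false
[2.1.1.3.1] false AND true = false
[2.1.1.3] NOT false = true
[2.1.1] false OR false OR true = true
[2.1.2.1.1] true OR false = true
[2.1.2.1] NOT true = false
[2.1.2.2] true AND true = true
[2.1.2] false OR true = true
[2.1] true → true = true
[2] NOT true = false
[root] false OR false = false
Overall: false → denied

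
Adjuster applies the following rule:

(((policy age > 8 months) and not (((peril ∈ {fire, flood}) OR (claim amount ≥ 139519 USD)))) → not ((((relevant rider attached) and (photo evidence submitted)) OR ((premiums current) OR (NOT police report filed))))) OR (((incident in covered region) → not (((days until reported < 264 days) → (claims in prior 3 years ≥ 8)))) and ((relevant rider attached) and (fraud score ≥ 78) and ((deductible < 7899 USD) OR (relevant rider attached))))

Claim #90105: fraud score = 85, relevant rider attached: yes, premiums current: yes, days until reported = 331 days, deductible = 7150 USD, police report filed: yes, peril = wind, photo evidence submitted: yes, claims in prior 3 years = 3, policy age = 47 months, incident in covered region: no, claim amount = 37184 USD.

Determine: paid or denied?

Atomic conditions:
  policy age > 8 months: 47 > 8 is true
  peril ∈ {fire, flood}: wind is not in the set → false
  claim amount ≥ 139519 USD: 37184 ≥ 139519 is false
  relevant rider attached: yes → true
  photo evidence submitted: yes → true
  premiums current: yes → true
  NOT police report filed: yes → false
  incident in covered region: no → false
  days until reported < 264 days: 331 < 264 is false
  claims in prior 3 years ≥ 8: 3 ≥ 8 is false
  fraud score ≥ 78: 85 ≥ 78 is true
  deductible < 7899 USD: 7150 < 7899 is true
Combine:
[1.1.2.1] false OR false = false
[1.1.2] NOT false = true
[1.1] true AND true = true
[1.2.1.1] true AND true = true
[1.2.1.2] true OR false = true
[1.2.1] true OR true = true
[1.2] NOT true = false
[1] true → false = false
[2.1.2.1] false → false (antecedent false ⇒ implication holds) = true
[2.1.2] NOT true = false
[2.1] false → false (antecedent false ⇒ implication holds) = true
[2.2.3] true OR true = true
[2.2] true AND true AND true = true
[2] true AND true = true
[root] false OR true = true
Overall: true → paid

Paid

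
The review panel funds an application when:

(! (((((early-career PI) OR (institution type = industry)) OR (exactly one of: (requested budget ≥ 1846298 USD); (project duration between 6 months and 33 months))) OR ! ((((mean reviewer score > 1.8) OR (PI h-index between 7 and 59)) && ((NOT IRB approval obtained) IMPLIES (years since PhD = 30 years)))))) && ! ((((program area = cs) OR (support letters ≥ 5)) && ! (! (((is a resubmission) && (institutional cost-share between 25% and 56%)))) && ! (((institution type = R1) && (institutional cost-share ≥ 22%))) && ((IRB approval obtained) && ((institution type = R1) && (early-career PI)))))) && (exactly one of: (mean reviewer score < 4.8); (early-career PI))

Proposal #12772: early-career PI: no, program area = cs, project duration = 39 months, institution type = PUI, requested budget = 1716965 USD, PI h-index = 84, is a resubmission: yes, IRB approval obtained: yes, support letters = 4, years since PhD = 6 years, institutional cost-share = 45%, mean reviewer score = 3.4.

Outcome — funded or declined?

Funded

Atomic conditions:
  early-career PI: no → false
  institution type = industry: PUI == industry is false
  requested budget ≥ 1846298 USD: 1716965 ≥ 1846298 is false
  project duration between 6 months and 33 months: 39 in [6, 33] is false
  mean reviewer score > 1.8: 3.4 > 1.8 is true
  PI h-index between 7 and 59: 84 in [7, 59] is false
  NOT IRB approval obtained: yes → false
  years since PhD = 30 years: 6 == 30 is false
  program area = cs: cs == cs is true
  support letters ≥ 5: 4 ≥ 5 is false
  is a resubmission: yes → true
  institutional cost-share between 25% and 56%: 45 in [25, 56] is true
  institution type = R1: PUI == R1 is false
  institutional cost-share ≥ 22%: 45 ≥ 22 is true
  IRB approval obtained: yes → true
  mean reviewer score < 4.8: 3.4 < 4.8 is true
Combine:
[1.1.1.1.1] false OR false = false
[1.1.1.1.2] exactly-one(false, false) = false
[1.1.1.1] false OR false = false
[1.1.1.2.1.1] true OR false = true
[1.1.1.2.1.2] false → false (antecedent false ⇒ implication holds) = true
[1.1.1.2.1] true AND true = true
[1.1.1.2] NOT true = false
[1.1.1] false OR false = false
[1.1] NOT false = true
[1.2.1.1] true OR false = true
[1.2.1.2.1.1] true AND true = true
[1.2.1.2.1] NOT true = false
[1.2.1.2] NOT false = true
[1.2.1.3.1] false AND true = false
[1.2.1.3] NOT false = true
[1.2.1.4.2] false AND false = false
[1.2.1.4] true AND false = false
[1.2.1] true AND true AND true AND false = false
[1.2] NOT false = true
[1] true AND true = true
[2] exactly-one(true, false) = true
[root] true AND true = true
Overall: true → funded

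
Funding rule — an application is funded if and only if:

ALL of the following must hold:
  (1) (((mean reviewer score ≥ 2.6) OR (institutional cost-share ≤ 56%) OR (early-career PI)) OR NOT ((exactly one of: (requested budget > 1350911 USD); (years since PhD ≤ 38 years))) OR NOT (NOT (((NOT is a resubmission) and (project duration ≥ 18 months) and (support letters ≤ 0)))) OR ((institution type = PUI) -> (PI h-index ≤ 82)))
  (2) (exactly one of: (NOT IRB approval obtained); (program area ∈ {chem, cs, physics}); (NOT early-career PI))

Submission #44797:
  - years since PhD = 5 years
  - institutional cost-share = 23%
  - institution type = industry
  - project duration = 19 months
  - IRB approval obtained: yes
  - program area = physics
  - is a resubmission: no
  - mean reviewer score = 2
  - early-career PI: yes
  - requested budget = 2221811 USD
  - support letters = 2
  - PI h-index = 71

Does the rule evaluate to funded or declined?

Atomic conditions:
  mean reviewer score ≥ 2.6: 2 ≥ 2.6 is false
  institutional cost-share ≤ 56%: 23 ≤ 56 is true
  early-career PI: yes → true
  requested budget > 1350911 USD: 2221811 > 1350911 is true
  years since PhD ≤ 38 years: 5 ≤ 38 is true
  NOT is a resubmission: no → true
  project duration ≥ 18 months: 19 ≥ 18 is true
  support letters ≤ 0: 2 ≤ 0 is false
  institution type = PUI: industry == PUI is false
  PI h-index ≤ 82: 71 ≤ 82 is true
  NOT IRB approval obtained: yes → false
  program area ∈ {chem, cs, physics}: physics is in the set → true
  NOT early-career PI: yes → false
Combine:
[1.1] false OR true OR true = true
[1.2.1] exactly-one(true, true) = false
[1.2] NOT false = true
[1.3.1.1] true AND true AND false = false
[1.3.1] NOT false = true
[1.3] NOT true = false
[1.4] false → true (antecedent false ⇒ implication holds) = true
[1] true OR true OR false OR true = true
[2] exactly-one(false, true, false) = true
[root] true AND true = true
Overall: true → funded

Funded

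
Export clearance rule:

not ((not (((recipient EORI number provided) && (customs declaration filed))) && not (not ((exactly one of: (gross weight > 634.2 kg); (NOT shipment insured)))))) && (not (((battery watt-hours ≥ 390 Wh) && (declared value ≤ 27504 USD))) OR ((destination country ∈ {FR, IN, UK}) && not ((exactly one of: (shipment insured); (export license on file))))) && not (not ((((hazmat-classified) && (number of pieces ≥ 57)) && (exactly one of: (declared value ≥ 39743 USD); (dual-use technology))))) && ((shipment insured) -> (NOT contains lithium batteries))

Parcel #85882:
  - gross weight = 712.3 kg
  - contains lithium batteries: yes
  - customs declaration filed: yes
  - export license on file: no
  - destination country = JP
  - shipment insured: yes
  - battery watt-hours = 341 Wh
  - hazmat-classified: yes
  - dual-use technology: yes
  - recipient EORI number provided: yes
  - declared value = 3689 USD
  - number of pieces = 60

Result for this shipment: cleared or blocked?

Atomic conditions:
  recipient EORI number provided: yes → true
  customs declaration filed: yes → true
  gross weight > 634.2 kg: 712.3 > 634.2 is true
  NOT shipment insured: yes → false
  battery watt-hours ≥ 390 Wh: 341 ≥ 390 is false
  declared value ≤ 27504 USD: 3689 ≤ 27504 is true
  destination country ∈ {FR, IN, UK}: JP is not in the set → false
  shipment insured: yes → true
  export license on file: no → false
  hazmat-classified: yes → true
  number of pieces ≥ 57: 60 ≥ 57 is true
  declared value ≥ 39743 USD: 3689 ≥ 39743 is false
  dual-use technology: yes → true
  NOT contains lithium batteries: yes → false
Combine:
[1.1.1.1] true AND true = true
[1.1.1] NOT true = false
[1.1.2.1.1] exactly-one(true, false) = true
[1.1.2.1] NOT true = false
[1.1.2] NOT false = true
[1.1] false AND true = false
[1] NOT false = true
[2.1.1] false AND true = false
[2.1] NOT false = true
[2.2.2.1] exactly-one(true, false) = true
[2.2.2] NOT true = false
[2.2] false AND false = false
[2] true OR false = true
[3.1.1.1] true AND true = true
[3.1.1.2] exactly-one(false, true) = true
[3.1.1] true AND true = true
[3.1] NOT true = false
[3] NOT false = true
[4] true → false = false
[root] true AND true AND true AND false = false
Overall: false → blocked

Blocked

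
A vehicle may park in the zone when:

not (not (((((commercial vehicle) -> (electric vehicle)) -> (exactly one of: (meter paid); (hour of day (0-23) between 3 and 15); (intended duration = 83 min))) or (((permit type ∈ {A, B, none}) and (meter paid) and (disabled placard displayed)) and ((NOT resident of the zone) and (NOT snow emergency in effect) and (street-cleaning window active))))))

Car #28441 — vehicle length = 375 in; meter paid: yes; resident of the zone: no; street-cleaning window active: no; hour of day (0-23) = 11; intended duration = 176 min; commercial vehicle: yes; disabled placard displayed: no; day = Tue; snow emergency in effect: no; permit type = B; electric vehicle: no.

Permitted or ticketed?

Atomic conditions:
  commercial vehicle: yes → true
  electric vehicle: no → false
  meter paid: yes → true
  hour of day (0-23) between 3 and 15: 11 in [3, 15] is true
  intended duration = 83 min: 176 == 83 is false
  permit type ∈ {A, B, none}: B is in the set → true
  disabled placard displayed: no → false
  NOT resident of the zone: no → true
  NOT snow emergency in effect: no → true
  street-cleaning window active: no → false
Combine:
[1.1.1.1] true → false = false
[1.1.1.2] exactly-one(true, true, false) = false
[1.1.1] false → false (antecedent false ⇒ implication holds) = true
[1.1.2.1] true AND true AND false = false
[1.1.2.2] true AND true AND false = false
[1.1.2] false AND false = false
[1.1] true OR false = true
[1] NOT true = false
[root] NOT false = true
Overall: true → permitted

Permitted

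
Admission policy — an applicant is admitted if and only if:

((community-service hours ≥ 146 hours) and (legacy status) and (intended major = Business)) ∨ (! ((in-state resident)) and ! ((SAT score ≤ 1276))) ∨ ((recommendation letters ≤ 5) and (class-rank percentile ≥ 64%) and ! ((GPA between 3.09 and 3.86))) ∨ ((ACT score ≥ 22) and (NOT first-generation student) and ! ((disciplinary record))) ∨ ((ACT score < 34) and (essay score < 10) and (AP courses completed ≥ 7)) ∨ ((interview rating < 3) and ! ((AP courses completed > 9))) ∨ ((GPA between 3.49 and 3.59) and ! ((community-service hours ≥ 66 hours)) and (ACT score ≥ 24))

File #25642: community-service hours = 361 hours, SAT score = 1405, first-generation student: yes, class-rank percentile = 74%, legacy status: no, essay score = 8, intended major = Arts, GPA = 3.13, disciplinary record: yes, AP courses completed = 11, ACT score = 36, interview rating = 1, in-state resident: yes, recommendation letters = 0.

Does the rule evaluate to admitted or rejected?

Rejected

Atomic conditions:
  community-service hours ≥ 146 hours: 361 ≥ 146 is true
  legacy status: no → false
  intended major = Business: Arts == Business is false
  in-state resident: yes → true
  SAT score ≤ 1276: 1405 ≤ 1276 is false
  recommendation letters ≤ 5: 0 ≤ 5 is true
  class-rank percentile ≥ 64%: 74 ≥ 64 is true
  GPA between 3.09 and 3.86: 3.13 in [3.09, 3.86] is true
  ACT score ≥ 22: 36 ≥ 22 is true
  NOT first-generation student: yes → false
  disciplinary record: yes → true
  ACT score < 34: 36 < 34 is false
  essay score < 10: 8 < 10 is true
  AP courses completed ≥ 7: 11 ≥ 7 is true
  interview rating < 3: 1 < 3 is true
  AP courses completed > 9: 11 > 9 is true
  GPA between 3.49 and 3.59: 3.13 in [3.49, 3.59] is false
  community-service hours ≥ 66 hours: 361 ≥ 66 is true
  ACT score ≥ 24: 36 ≥ 24 is true
Combine:
[1] true AND false AND false = false
[2.1] NOT true = false
[2.2] NOT false = true
[2] false AND true = false
[3.3] NOT true = false
[3] true AND true AND false = false
[4.3] NOT true = false
[4] true AND false AND false = false
[5] false AND true AND true = false
[6.2] NOT true = false
[6] true AND false = false
[7.2] NOT true = false
[7] false AND false AND true = false
[root] false OR false OR false OR false OR false OR false OR false = false
Overall: false → rejected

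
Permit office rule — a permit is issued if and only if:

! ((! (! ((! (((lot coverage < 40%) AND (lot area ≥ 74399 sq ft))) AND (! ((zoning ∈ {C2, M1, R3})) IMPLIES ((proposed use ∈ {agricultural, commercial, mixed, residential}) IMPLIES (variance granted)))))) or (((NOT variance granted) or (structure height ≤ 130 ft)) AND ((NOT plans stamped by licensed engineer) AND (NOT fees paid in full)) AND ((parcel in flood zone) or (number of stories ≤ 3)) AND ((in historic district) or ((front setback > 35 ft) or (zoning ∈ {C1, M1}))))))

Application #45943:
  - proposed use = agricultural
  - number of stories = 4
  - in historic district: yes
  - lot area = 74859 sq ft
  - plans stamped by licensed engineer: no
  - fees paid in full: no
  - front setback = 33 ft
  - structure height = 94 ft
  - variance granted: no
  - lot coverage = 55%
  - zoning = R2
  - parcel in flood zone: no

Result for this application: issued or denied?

Atomic conditions:
  lot coverage < 40%: 55 < 40 is false
  lot area ≥ 74399 sq ft: 74859 ≥ 74399 is true
  zoning ∈ {C2, M1, R3}: R2 is not in the set → false
  proposed use ∈ {agricultural, commercial, mixed, residential}: agricultural is in the set → true
  variance granted: no → false
  NOT variance granted: no → true
  structure height ≤ 130 ft: 94 ≤ 130 is true
  NOT plans stamped by licensed engineer: no → true
  NOT fees paid in full: no → true
  parcel in flood zone: no → false
  number of stories ≤ 3: 4 ≤ 3 is false
  in historic district: yes → true
  front setback > 35 ft: 33 > 35 is false
  zoning ∈ {C1, M1}: R2 is not in the set → false
Combine:
[1.1.1.1.1.1] false AND true = false
[1.1.1.1.1] NOT false = true
[1.1.1.1.2.1] NOT false = true
[1.1.1.1.2.2] true → false = false
[1.1.1.1.2] true → false = false
[1.1.1.1] true AND false = false
[1.1.1] NOT false = true
[1.1] NOT true = false
[1.2.1] true OR true = true
[1.2.2] true AND true = true
[1.2.3] false OR false = false
[1.2.4.2] false OR false = false
[1.2.4] true OR false = true
[1.2] true AND true AND false AND true = false
[1] false OR false = false
[root] NOT false = true
Overall: true → issued

Issued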